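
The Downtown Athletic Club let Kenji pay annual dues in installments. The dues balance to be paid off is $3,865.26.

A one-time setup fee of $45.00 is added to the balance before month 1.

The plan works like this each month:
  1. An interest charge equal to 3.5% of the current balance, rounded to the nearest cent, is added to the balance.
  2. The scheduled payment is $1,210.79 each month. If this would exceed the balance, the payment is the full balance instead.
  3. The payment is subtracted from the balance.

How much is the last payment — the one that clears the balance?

# | Opening | Interest | Payment | End bal
1 | $3,910.26 | $136.86 | $1,210.79 | $2,836.33
2 | $2,836.33 | $99.27 | $1,210.79 | $1,724.81
3 | $1,724.81 | $60.37 | $1,210.79 | $574.39
4 | $574.39 | $20.10 | $594.49 | $0.00

$594.49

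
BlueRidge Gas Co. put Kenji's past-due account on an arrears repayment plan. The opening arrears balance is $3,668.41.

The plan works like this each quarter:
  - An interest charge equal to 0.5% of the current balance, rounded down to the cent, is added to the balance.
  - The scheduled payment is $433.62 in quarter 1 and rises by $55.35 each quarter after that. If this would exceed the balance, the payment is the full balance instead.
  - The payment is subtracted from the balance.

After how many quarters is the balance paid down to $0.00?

7

Quarter 1: $3,668.41 +$18.34 interest = $3,686.75; pay $433.62 → $3,253.13
Quarter 2: $3,253.13 +$16.26 interest = $3,269.39; pay $488.97 → $2,780.42
Quarter 3: $2,780.42 +$13.90 interest = $2,794.32; pay $544.32 → $2,250.00
Quarter 4: $2,250.00 +$11.25 interest = $2,261.25; pay $599.67 → $1,661.58
Quarter 5: $1,661.58 +$8.30 interest = $1,669.88; pay $655.02 → $1,014.86
Quarter 6: $1,014.86 +$5.07 interest = $1,019.93; pay $710.37 → $309.56
Quarter 7: $309.56 +$1.54 interest = $311.10; pay $311.10 → $0.00
Balance reaches $0.00 in quarter 7.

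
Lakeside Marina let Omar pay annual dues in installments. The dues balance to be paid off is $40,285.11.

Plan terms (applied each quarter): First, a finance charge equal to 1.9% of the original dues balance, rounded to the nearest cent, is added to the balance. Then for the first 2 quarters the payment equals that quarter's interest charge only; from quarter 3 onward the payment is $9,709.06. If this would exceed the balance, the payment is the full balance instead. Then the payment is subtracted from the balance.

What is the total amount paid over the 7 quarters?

$45,643.05

# | Opening | Interest | Payment | End bal
1 | $40,285.11 | $765.42 | $765.42 | $40,285.11
2 | $40,285.11 | $765.42 | $765.42 | $40,285.11
3 | $40,285.11 | $765.42 | $9,709.06 | $31,341.47
4 | $31,341.47 | $765.42 | $9,709.06 | $22,397.83
5 | $22,397.83 | $765.42 | $9,709.06 | $13,454.19
6 | $13,454.19 | $765.42 | $9,709.06 | $4,510.55
7 | $4,510.55 | $765.42 | $5,275.97 | $0.00
Total paid: $45,643.05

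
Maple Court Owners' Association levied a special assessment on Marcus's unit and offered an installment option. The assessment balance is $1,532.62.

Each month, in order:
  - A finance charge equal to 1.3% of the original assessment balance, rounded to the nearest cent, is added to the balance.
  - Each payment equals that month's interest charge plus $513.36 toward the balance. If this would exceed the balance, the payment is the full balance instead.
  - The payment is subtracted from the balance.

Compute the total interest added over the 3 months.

Month 1: opening $1,532.62; interest $19.92 → $1,552.54; payment $533.28; balance $1,019.26
Month 2: opening $1,019.26; interest $19.92 → $1,039.18; payment $533.28; balance $505.90
Month 3: opening $505.90; interest $19.92 → $525.82; payment $525.82; balance $0.00
Total interest: $19.92 + $19.92 + $19.92 = $59.76

$59.76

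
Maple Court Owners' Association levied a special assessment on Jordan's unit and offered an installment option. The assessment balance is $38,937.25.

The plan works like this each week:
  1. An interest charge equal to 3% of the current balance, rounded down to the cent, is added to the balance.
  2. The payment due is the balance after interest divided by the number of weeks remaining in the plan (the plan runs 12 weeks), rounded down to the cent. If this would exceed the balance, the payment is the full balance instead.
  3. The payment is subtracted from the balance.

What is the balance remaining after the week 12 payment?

$0.00

Week 1: $38,937.25 +$1,168.11 interest = $40,105.36; pay $3,342.11 → $36,763.25
Week 2: $36,763.25 +$1,102.89 interest = $37,866.14; pay $3,442.37 → $34,423.77
Week 3: $34,423.77 +$1,032.71 interest = $35,456.48; pay $3,545.64 → $31,910.84
Week 4: $31,910.84 +$957.32 interest = $32,868.16; pay $3,652.01 → $29,216.15
Week 5: $29,216.15 +$876.48 interest = $30,092.63; pay $3,761.57 → $26,331.06
Week 6: $26,331.06 +$789.93 interest = $27,120.99; pay $3,874.42 → $23,246.57
Week 7: $23,246.57 +$697.39 interest = $23,943.96; pay $3,990.66 → $19,953.30
Week 8: $19,953.30 +$598.59 interest = $20,551.89; pay $4,110.37 → $16,441.52
Week 9: $16,441.52 +$493.24 interest = $16,934.76; pay $4,233.69 → $12,701.07
Week 10: $12,701.07 +$381.03 interest = $13,082.10; pay $4,360.70 → $8,721.40
Week 11: $8,721.40 +$261.64 interest = $8,983.04; pay $4,491.52 → $4,491.52
Week 12: $4,491.52 +$134.74 interest = $4,626.26; pay $4,626.26 → $0.00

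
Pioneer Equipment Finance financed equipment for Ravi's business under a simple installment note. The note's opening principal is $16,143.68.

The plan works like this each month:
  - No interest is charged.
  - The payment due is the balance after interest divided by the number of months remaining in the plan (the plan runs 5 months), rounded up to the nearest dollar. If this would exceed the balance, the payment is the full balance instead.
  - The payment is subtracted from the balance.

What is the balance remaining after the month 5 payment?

# | Opening | Payment | End bal
1 | $16,143.68 | $3,229.00 | $12,914.68
2 | $12,914.68 | $3,229.00 | $9,685.68
3 | $9,685.68 | $3,229.00 | $6,456.68
4 | $6,456.68 | $3,229.00 | $3,227.68
5 | $3,227.68 | $3,227.68 | $0.00

$0.00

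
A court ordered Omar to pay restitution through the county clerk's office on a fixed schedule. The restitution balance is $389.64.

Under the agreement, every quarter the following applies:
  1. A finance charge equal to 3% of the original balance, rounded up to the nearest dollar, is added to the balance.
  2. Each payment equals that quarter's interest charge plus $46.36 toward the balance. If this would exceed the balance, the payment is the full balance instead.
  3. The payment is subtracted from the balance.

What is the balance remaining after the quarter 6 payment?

Quarter 1: opening $389.64; interest $12.00 → $401.64; payment $58.36; balance $343.28
Quarter 2: opening $343.28; interest $12.00 → $355.28; payment $58.36; balance $296.92
Quarter 3: opening $296.92; interest $12.00 → $308.92; payment $58.36; balance $250.56
Quarter 4: opening $250.56; interest $12.00 → $262.56; payment $58.36; balance $204.20
Quarter 5: opening $204.20; interest $12.00 → $216.20; payment $58.36; balance $157.84
Quarter 6: opening $157.84; interest $12.00 → $169.84; payment $58.36; balance $111.48

$111.48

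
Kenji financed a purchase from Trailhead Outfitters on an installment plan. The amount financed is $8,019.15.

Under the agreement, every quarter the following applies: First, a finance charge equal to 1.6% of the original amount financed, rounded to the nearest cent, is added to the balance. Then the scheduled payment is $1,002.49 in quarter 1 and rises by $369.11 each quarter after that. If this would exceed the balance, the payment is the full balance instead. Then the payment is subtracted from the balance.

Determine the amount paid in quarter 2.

Quarter 1: opening $8,019.15; interest $128.31 → $8,147.46; payment $1,002.49; balance $7,144.97
Quarter 2: opening $7,144.97; interest $128.31 → $7,273.28; payment $1,371.60; balance $5,901.68

$1,371.60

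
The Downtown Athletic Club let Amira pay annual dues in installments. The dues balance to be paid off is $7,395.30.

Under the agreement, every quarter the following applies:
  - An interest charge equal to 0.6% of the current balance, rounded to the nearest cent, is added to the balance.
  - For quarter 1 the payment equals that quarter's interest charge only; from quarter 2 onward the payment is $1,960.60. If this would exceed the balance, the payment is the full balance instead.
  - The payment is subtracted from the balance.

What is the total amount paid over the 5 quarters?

Quarter 1: opening $7,395.30; interest $44.37 → $7,439.67; payment $44.37; balance $7,395.30
Quarter 2: opening $7,395.30; interest $44.37 → $7,439.67; payment $1,960.60; balance $5,479.07
Quarter 3: opening $5,479.07; interest $32.87 → $5,511.94; payment $1,960.60; balance $3,551.34
Quarter 4: opening $3,551.34; interest $21.31 → $3,572.65; payment $1,960.60; balance $1,612.05
Quarter 5: opening $1,612.05; interest $9.67 → $1,621.72; payment $1,621.72; balance $0.00
Total paid: $7,547.89

$7,547.89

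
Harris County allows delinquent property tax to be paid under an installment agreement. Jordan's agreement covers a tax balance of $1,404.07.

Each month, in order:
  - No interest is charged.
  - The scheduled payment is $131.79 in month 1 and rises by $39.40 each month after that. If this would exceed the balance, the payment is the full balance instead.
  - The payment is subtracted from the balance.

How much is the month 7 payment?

Month 1: $1,404.07 − $131.79 → $1,272.28
Month 2: $1,272.28 − $171.19 → $1,101.09
Month 3: $1,101.09 − $210.59 → $890.50
Month 4: $890.50 − $249.99 → $640.51
Month 5: $640.51 − $289.39 → $351.12
Month 6: $351.12 − $328.79 → $22.33
Month 7: $22.33 − $22.33 → $0.00

$22.33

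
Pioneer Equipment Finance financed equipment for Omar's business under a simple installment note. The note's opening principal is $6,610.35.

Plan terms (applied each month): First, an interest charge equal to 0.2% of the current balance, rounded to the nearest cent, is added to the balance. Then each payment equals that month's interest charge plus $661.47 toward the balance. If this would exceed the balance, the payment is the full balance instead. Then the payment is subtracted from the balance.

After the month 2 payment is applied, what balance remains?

Month 1: opening $6,610.35; interest $13.22 → $6,623.57; payment $674.69; balance $5,948.88
Month 2: opening $5,948.88; interest $11.90 → $5,960.78; payment $673.37; balance $5,287.41

$5,287.41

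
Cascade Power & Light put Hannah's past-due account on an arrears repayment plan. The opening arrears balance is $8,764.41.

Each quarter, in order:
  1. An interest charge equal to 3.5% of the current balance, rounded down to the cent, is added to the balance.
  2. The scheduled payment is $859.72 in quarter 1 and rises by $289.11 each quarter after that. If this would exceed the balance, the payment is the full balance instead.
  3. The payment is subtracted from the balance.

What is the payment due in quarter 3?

Quarter 1: $8,764.41 +$306.75 interest = $9,071.16; pay $859.72 → $8,211.44
Quarter 2: $8,211.44 +$287.40 interest = $8,498.84; pay $1,148.83 → $7,350.01
Quarter 3: $7,350.01 +$257.25 interest = $7,607.26; pay $1,437.94 → $6,169.32

$1,437.94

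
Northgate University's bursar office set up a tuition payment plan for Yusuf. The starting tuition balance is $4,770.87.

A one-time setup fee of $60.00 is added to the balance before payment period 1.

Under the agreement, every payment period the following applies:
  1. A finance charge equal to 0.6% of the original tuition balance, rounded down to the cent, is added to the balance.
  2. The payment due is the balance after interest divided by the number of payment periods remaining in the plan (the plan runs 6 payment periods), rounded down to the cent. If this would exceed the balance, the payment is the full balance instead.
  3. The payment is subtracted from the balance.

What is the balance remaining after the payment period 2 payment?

Payment period 1: $4,830.87 +$28.62 interest = $4,859.49; pay $809.91 → $4,049.58
Payment period 2: $4,049.58 +$28.62 interest = $4,078.20; pay $815.64 → $3,262.56

$3,262.56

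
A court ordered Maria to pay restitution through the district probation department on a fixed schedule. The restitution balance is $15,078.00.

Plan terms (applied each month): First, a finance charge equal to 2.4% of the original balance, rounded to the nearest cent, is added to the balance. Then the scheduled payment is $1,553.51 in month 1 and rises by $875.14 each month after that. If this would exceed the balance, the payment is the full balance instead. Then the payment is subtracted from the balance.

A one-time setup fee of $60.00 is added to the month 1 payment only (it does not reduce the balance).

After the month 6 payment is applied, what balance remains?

$0.00

Month 1: opening $15,078.00; interest $361.87 → $15,439.87; payment $1,553.51 (+ $60.00 fee); balance $13,886.36
Month 2: opening $13,886.36; interest $361.87 → $14,248.23; payment $2,428.65; balance $11,819.58
Month 3: opening $11,819.58; interest $361.87 → $12,181.45; payment $3,303.79; balance $8,877.66
Month 4: opening $8,877.66; interest $361.87 → $9,239.53; payment $4,178.93; balance $5,060.60
Month 5: opening $5,060.60; interest $361.87 → $5,422.47; payment $5,054.07; balance $368.40
Month 6: opening $368.40; interest $361.87 → $730.27; payment $730.27; balance $0.00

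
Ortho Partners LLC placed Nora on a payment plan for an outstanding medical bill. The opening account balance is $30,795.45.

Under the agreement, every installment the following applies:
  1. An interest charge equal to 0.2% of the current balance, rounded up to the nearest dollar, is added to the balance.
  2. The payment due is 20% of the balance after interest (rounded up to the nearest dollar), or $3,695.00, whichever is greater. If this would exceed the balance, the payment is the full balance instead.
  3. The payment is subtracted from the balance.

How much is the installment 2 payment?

$4,948.00

# | Opening | Interest | Payment | End bal
1 | $30,795.45 | $62.00 | $6,172.00 | $24,685.45
2 | $24,685.45 | $50.00 | $4,948.00 | $19,787.45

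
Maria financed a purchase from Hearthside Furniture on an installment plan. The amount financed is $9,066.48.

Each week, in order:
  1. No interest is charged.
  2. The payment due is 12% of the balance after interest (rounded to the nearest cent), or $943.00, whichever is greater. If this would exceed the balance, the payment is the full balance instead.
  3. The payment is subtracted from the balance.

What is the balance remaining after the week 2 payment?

$7,021.08

Week 1: opening $9,066.48; payment $1,087.98; balance $7,978.50
Week 2: opening $7,978.50; payment $957.42; balance $7,021.08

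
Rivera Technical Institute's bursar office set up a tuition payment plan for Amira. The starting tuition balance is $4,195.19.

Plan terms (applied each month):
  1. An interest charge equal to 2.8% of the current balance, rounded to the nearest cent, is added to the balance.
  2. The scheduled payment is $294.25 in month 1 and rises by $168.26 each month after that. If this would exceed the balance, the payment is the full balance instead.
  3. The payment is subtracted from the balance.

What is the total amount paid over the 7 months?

$4,738.93

Month 1: $4,195.19 +$117.47 interest = $4,312.66; pay $294.25 → $4,018.41
Month 2: $4,018.41 +$112.52 interest = $4,130.93; pay $462.51 → $3,668.42
Month 3: $3,668.42 +$102.72 interest = $3,771.14; pay $630.77 → $3,140.37
Month 4: $3,140.37 +$87.93 interest = $3,228.30; pay $799.03 → $2,429.27
Month 5: $2,429.27 +$68.02 interest = $2,497.29; pay $967.29 → $1,530.00
Month 6: $1,530.00 +$42.84 interest = $1,572.84; pay $1,135.55 → $437.29
Month 7: $437.29 +$12.24 interest = $449.53; pay $449.53 → $0.00
Total paid: $4,738.93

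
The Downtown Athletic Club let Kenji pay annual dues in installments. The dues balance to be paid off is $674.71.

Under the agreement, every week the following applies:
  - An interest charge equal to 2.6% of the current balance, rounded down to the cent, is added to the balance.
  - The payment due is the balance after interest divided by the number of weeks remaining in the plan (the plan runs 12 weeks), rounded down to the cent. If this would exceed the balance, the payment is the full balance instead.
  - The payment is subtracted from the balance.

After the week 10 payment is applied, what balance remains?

$145.36

# | Opening | Interest | Payment | End bal
1 | $674.71 | $17.54 | $57.68 | $634.57
2 | $634.57 | $16.49 | $59.18 | $591.88
3 | $591.88 | $15.38 | $60.72 | $546.54
4 | $546.54 | $14.21 | $62.30 | $498.45
5 | $498.45 | $12.95 | $63.92 | $447.48
6 | $447.48 | $11.63 | $65.58 | $393.53
7 | $393.53 | $10.23 | $67.29 | $336.47
8 | $336.47 | $8.74 | $69.04 | $276.17
9 | $276.17 | $7.18 | $70.83 | $212.52
10 | $212.52 | $5.52 | $72.68 | $145.36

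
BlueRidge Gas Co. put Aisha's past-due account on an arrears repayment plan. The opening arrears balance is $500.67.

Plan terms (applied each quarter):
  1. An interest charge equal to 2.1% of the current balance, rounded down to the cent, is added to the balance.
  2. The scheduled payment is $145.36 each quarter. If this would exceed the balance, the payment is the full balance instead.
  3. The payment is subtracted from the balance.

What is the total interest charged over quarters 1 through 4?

# | Opening | Interest | Payment | End bal
1 | $500.67 | $10.51 | $145.36 | $365.82
2 | $365.82 | $7.68 | $145.36 | $228.14
3 | $228.14 | $4.79 | $145.36 | $87.57
4 | $87.57 | $1.83 | $89.40 | $0.00
Total interest: $10.51 + $7.68 + $4.79 + $1.83 = $24.81

$24.81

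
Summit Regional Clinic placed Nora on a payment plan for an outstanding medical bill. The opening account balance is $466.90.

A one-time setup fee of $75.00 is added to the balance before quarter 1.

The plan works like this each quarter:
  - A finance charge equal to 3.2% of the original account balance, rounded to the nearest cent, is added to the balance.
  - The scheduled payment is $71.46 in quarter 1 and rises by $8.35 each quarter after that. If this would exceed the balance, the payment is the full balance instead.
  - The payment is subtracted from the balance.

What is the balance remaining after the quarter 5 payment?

$175.80

Quarter 1: opening $541.90; interest $14.94 → $556.84; payment $71.46; balance $485.38
Quarter 2: opening $485.38; interest $14.94 → $500.32; payment $79.81; balance $420.51
Quarter 3: opening $420.51; interest $14.94 → $435.45; payment $88.16; balance $347.29
Quarter 4: opening $347.29; interest $14.94 → $362.23; payment $96.51; balance $265.72
Quarter 5: opening $265.72; interest $14.94 → $280.66; payment $104.86; balance $175.80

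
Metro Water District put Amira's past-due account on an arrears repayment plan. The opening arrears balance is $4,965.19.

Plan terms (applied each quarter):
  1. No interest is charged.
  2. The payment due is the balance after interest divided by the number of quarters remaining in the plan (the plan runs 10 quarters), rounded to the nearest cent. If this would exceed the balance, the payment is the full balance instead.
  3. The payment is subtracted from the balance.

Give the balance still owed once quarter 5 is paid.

Quarter 1: opening $4,965.19; payment $496.52; balance $4,468.67
Quarter 2: opening $4,468.67; payment $496.52; balance $3,972.15
Quarter 3: opening $3,972.15; payment $496.52; balance $3,475.63
Quarter 4: opening $3,475.63; payment $496.52; balance $2,979.11
Quarter 5: opening $2,979.11; payment $496.52; balance $2,482.59

$2,482.59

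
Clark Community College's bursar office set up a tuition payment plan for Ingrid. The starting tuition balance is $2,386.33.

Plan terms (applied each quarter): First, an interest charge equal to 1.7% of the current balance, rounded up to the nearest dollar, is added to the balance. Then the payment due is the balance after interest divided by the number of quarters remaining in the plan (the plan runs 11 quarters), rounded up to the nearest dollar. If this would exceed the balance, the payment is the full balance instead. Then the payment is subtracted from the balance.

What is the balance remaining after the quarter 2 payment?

$2,019.33

Quarter 1: opening $2,386.33; interest $41.00 → $2,427.33; payment $221.00; balance $2,206.33
Quarter 2: opening $2,206.33; interest $38.00 → $2,244.33; payment $225.00; balance $2,019.33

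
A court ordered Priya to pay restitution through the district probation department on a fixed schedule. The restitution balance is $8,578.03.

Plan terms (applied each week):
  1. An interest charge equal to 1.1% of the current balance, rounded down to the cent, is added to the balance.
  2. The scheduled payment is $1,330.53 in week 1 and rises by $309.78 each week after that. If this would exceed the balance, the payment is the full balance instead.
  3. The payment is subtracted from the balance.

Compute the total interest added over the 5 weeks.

$300.02

# | Opening | Interest | Payment | End bal
1 | $8,578.03 | $94.35 | $1,330.53 | $7,341.85
2 | $7,341.85 | $80.76 | $1,640.31 | $5,782.30
3 | $5,782.30 | $63.60 | $1,950.09 | $3,895.81
4 | $3,895.81 | $42.85 | $2,259.87 | $1,678.79
5 | $1,678.79 | $18.46 | $1,697.25 | $0.00
Total interest: $94.35 + $80.76 + $63.60 + $42.85 + $18.46 = $300.02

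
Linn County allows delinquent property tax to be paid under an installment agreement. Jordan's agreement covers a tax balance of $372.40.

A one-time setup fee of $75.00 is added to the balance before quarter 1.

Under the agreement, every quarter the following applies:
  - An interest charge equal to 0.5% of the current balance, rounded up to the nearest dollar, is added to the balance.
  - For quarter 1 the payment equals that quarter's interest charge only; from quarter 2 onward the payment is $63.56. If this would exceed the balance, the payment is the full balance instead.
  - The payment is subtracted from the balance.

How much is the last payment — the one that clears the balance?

$16.48

# | Opening | Interest | Payment | End bal
1 | $447.40 | $3.00 | $3.00 | $447.40
2 | $447.40 | $3.00 | $63.56 | $386.84
3 | $386.84 | $2.00 | $63.56 | $325.28
4 | $325.28 | $2.00 | $63.56 | $263.72
5 | $263.72 | $2.00 | $63.56 | $202.16
6 | $202.16 | $2.00 | $63.56 | $140.60
7 | $140.60 | $1.00 | $63.56 | $78.04
8 | $78.04 | $1.00 | $63.56 | $15.48
9 | $15.48 | $1.00 | $16.48 | $0.00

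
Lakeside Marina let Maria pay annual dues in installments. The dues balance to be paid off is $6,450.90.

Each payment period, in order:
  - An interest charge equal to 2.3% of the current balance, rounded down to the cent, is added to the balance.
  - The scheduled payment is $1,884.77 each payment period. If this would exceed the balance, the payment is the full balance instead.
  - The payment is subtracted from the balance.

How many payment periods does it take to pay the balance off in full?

4

Payment period 1: opening $6,450.90; interest $148.37 → $6,599.27; payment $1,884.77; balance $4,714.50
Payment period 2: opening $4,714.50; interest $108.43 → $4,822.93; payment $1,884.77; balance $2,938.16
Payment period 3: opening $2,938.16; interest $67.57 → $3,005.73; payment $1,884.77; balance $1,120.96
Payment period 4: opening $1,120.96; interest $25.78 → $1,146.74; payment $1,146.74; balance $0.00
Balance reaches $0.00 in payment period 4.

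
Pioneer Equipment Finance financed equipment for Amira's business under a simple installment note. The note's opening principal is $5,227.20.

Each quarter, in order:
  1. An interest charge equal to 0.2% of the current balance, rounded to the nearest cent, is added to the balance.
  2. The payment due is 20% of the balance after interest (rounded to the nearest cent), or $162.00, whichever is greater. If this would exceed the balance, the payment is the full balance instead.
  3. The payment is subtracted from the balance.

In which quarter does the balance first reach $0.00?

# | Opening | Interest | Payment | End bal
1 | $5,227.20 | $10.45 | $1,047.53 | $4,190.12
2 | $4,190.12 | $8.38 | $839.70 | $3,358.80
3 | $3,358.80 | $6.72 | $673.10 | $2,692.42
4 | $2,692.42 | $5.38 | $539.56 | $2,158.24
5 | $2,158.24 | $4.32 | $432.51 | $1,730.05
6 | $1,730.05 | $3.46 | $346.70 | $1,386.81
7 | $1,386.81 | $2.77 | $277.92 | $1,111.66
8 | $1,111.66 | $2.22 | $222.78 | $891.10
9 | $891.10 | $1.78 | $178.58 | $714.30
10 | $714.30 | $1.43 | $162.00 | $553.73
11 | $553.73 | $1.11 | $162.00 | $392.84
12 | $392.84 | $0.79 | $162.00 | $231.63
13 | $231.63 | $0.46 | $162.00 | $70.09
14 | $70.09 | $0.14 | $70.23 | $0.00
Balance reaches $0.00 in quarter 14.

14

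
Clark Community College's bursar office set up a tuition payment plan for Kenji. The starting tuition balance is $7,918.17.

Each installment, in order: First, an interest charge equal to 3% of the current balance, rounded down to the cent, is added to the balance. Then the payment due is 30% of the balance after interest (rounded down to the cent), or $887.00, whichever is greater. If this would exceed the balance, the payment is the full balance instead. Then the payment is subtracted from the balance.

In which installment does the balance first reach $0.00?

7

Installment 1: $7,918.17 +$237.54 interest = $8,155.71; pay $2,446.71 → $5,709.00
Installment 2: $5,709.00 +$171.27 interest = $5,880.27; pay $1,764.08 → $4,116.19
Installment 3: $4,116.19 +$123.48 interest = $4,239.67; pay $1,271.90 → $2,967.77
Installment 4: $2,967.77 +$89.03 interest = $3,056.80; pay $917.04 → $2,139.76
Installment 5: $2,139.76 +$64.19 interest = $2,203.95; pay $887.00 → $1,316.95
Installment 6: $1,316.95 +$39.50 interest = $1,356.45; pay $887.00 → $469.45
Installment 7: $469.45 +$14.08 interest = $483.53; pay $483.53 → $0.00
Balance reaches $0.00 in installment 7.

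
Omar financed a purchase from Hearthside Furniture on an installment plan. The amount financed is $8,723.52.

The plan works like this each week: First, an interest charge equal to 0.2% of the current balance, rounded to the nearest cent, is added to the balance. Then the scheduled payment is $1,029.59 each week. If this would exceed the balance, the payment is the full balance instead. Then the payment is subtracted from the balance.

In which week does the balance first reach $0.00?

Week 1: opening $8,723.52; interest $17.45 → $8,740.97; payment $1,029.59; balance $7,711.38
Week 2: opening $7,711.38; interest $15.42 → $7,726.80; payment $1,029.59; balance $6,697.21
Week 3: opening $6,697.21; interest $13.39 → $6,710.60; payment $1,029.59; balance $5,681.01
Week 4: opening $5,681.01; interest $11.36 → $5,692.37; payment $1,029.59; balance $4,662.78
Week 5: opening $4,662.78; interest $9.33 → $4,672.11; payment $1,029.59; balance $3,642.52
Week 6: opening $3,642.52; interest $7.29 → $3,649.81; payment $1,029.59; balance $2,620.22
Week 7: opening $2,620.22; interest $5.24 → $2,625.46; payment $1,029.59; balance $1,595.87
Week 8: opening $1,595.87; interest $3.19 → $1,599.06; payment $1,029.59; balance $569.47
Week 9: opening $569.47; interest $1.14 → $570.61; payment $570.61; balance $0.00
Balance reaches $0.00 in week 9.

9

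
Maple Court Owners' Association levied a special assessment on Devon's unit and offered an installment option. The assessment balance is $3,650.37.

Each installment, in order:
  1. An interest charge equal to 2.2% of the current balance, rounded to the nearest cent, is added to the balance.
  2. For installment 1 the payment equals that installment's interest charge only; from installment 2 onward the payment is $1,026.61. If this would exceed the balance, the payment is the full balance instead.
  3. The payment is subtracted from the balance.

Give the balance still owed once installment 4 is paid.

Installment 1: $3,650.37 +$80.31 interest = $3,730.68; pay $80.31 → $3,650.37
Installment 2: $3,650.37 +$80.31 interest = $3,730.68; pay $1,026.61 → $2,704.07
Installment 3: $2,704.07 +$59.49 interest = $2,763.56; pay $1,026.61 → $1,736.95
Installment 4: $1,736.95 +$38.21 interest = $1,775.16; pay $1,026.61 → $748.55

$748.55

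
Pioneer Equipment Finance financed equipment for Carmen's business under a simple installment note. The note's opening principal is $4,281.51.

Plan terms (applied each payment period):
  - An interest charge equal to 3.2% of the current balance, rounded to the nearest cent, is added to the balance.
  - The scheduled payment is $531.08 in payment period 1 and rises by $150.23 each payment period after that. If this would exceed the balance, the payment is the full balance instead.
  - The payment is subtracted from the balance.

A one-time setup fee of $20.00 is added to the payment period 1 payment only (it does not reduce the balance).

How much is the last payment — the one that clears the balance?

Payment period 1: $4,281.51 +$137.01 interest = $4,418.52; pay $531.08 (+ $20.00 fee) → $3,887.44
Payment period 2: $3,887.44 +$124.40 interest = $4,011.84; pay $681.31 → $3,330.53
Payment period 3: $3,330.53 +$106.58 interest = $3,437.11; pay $831.54 → $2,605.57
Payment period 4: $2,605.57 +$83.38 interest = $2,688.95; pay $981.77 → $1,707.18
Payment period 5: $1,707.18 +$54.63 interest = $1,761.81; pay $1,132.00 → $629.81
Payment period 6: $629.81 +$20.15 interest = $649.96; pay $649.96 → $0.00

$649.96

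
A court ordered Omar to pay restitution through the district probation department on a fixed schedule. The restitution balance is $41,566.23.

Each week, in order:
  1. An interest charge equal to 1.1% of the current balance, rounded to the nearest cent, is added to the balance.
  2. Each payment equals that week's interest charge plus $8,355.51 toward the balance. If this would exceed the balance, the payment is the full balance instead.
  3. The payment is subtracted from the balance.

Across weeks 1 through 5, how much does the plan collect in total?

$42,933.28

Week 1: opening $41,566.23; interest $457.23 → $42,023.46; payment $8,812.74; balance $33,210.72
Week 2: opening $33,210.72; interest $365.32 → $33,576.04; payment $8,720.83; balance $24,855.21
Week 3: opening $24,855.21; interest $273.41 → $25,128.62; payment $8,628.92; balance $16,499.70
Week 4: opening $16,499.70; interest $181.50 → $16,681.20; payment $8,537.01; balance $8,144.19
Week 5: opening $8,144.19; interest $89.59 → $8,233.78; payment $8,233.78; balance $0.00
Total paid: $42,933.28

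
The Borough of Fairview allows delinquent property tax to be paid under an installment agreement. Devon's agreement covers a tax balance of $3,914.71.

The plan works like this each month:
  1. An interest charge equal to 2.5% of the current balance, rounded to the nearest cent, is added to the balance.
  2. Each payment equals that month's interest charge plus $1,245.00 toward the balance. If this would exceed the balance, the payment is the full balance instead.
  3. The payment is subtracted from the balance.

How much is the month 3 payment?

Month 1: $3,914.71 +$97.87 interest = $4,012.58; pay $1,342.87 → $2,669.71
Month 2: $2,669.71 +$66.74 interest = $2,736.45; pay $1,311.74 → $1,424.71
Month 3: $1,424.71 +$35.62 interest = $1,460.33; pay $1,280.62 → $179.71

$1,280.62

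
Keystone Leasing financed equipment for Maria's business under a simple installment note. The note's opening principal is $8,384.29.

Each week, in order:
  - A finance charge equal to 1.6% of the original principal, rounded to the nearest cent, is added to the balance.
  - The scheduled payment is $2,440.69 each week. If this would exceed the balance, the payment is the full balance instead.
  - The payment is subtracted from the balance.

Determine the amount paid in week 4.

# | Opening | Interest | Payment | End bal
1 | $8,384.29 | $134.15 | $2,440.69 | $6,077.75
2 | $6,077.75 | $134.15 | $2,440.69 | $3,771.21
3 | $3,771.21 | $134.15 | $2,440.69 | $1,464.67
4 | $1,464.67 | $134.15 | $1,598.82 | $0.00

$1,598.82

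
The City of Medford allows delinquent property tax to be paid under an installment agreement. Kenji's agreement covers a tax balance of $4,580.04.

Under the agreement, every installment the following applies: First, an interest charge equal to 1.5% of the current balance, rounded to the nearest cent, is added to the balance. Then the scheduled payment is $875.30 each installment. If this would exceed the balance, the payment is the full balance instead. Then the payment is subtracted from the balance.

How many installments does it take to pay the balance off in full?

Installment 1: $4,580.04 +$68.70 interest = $4,648.74; pay $875.30 → $3,773.44
Installment 2: $3,773.44 +$56.60 interest = $3,830.04; pay $875.30 → $2,954.74
Installment 3: $2,954.74 +$44.32 interest = $2,999.06; pay $875.30 → $2,123.76
Installment 4: $2,123.76 +$31.86 interest = $2,155.62; pay $875.30 → $1,280.32
Installment 5: $1,280.32 +$19.20 interest = $1,299.52; pay $875.30 → $424.22
Installment 6: $424.22 +$6.36 interest = $430.58; pay $430.58 → $0.00
Balance reaches $0.00 in installment 6.

6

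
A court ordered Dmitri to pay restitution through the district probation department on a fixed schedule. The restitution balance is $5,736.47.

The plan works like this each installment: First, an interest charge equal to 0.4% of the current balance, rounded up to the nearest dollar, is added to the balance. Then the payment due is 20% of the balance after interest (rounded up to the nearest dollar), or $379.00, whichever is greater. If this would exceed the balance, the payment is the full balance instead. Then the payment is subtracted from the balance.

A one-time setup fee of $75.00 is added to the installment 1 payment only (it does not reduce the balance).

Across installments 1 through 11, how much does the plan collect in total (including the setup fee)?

$5,917.47

Installment 1: opening $5,736.47; interest $23.00 → $5,759.47; payment $1,152.00 (+ $75.00 fee); balance $4,607.47
Installment 2: opening $4,607.47; interest $19.00 → $4,626.47; payment $926.00; balance $3,700.47
Installment 3: opening $3,700.47; interest $15.00 → $3,715.47; payment $744.00; balance $2,971.47
Installment 4: opening $2,971.47; interest $12.00 → $2,983.47; payment $597.00; balance $2,386.47
Installment 5: opening $2,386.47; interest $10.00 → $2,396.47; payment $480.00; balance $1,916.47
Installment 6: opening $1,916.47; interest $8.00 → $1,924.47; payment $385.00; balance $1,539.47
Installment 7: opening $1,539.47; interest $7.00 → $1,546.47; payment $379.00; balance $1,167.47
Installment 8: opening $1,167.47; interest $5.00 → $1,172.47; payment $379.00; balance $793.47
Installment 9: opening $793.47; interest $4.00 → $797.47; payment $379.00; balance $418.47
Installment 10: opening $418.47; interest $2.00 → $420.47; payment $379.00; balance $41.47
Installment 11: opening $41.47; interest $1.00 → $42.47; payment $42.47; balance $0.00
Total paid: $5,917.47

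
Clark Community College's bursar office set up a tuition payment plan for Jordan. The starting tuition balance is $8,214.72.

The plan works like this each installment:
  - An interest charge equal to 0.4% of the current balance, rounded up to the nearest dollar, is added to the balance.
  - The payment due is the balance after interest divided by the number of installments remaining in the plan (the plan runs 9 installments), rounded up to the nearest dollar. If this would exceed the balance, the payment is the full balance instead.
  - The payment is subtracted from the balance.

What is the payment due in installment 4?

$928.00

Installment 1: opening $8,214.72; interest $33.00 → $8,247.72; payment $917.00; balance $7,330.72
Installment 2: opening $7,330.72; interest $30.00 → $7,360.72; payment $921.00; balance $6,439.72
Installment 3: opening $6,439.72; interest $26.00 → $6,465.72; payment $924.00; balance $5,541.72
Installment 4: opening $5,541.72; interest $23.00 → $5,564.72; payment $928.00; balance $4,636.72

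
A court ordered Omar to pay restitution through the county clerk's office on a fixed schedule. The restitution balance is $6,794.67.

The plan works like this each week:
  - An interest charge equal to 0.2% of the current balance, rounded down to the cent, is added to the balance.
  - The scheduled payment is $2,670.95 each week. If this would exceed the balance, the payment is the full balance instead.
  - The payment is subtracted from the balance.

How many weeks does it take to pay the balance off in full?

# | Opening | Interest | Payment | End bal
1 | $6,794.67 | $13.58 | $2,670.95 | $4,137.30
2 | $4,137.30 | $8.27 | $2,670.95 | $1,474.62
3 | $1,474.62 | $2.94 | $1,477.56 | $0.00
Balance reaches $0.00 in week 3.

3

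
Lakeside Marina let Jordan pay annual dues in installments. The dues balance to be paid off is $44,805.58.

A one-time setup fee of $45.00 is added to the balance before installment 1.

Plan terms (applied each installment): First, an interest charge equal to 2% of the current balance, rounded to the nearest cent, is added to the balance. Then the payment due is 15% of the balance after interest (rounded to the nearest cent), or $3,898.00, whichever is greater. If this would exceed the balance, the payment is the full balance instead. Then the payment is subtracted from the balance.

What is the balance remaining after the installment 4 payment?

# | Opening | Interest | Payment | End bal
1 | $44,850.58 | $897.01 | $6,862.14 | $38,885.45
2 | $38,885.45 | $777.71 | $5,949.47 | $33,713.69
3 | $33,713.69 | $674.27 | $5,158.19 | $29,229.77
4 | $29,229.77 | $584.60 | $4,472.16 | $25,342.21

$25,342.21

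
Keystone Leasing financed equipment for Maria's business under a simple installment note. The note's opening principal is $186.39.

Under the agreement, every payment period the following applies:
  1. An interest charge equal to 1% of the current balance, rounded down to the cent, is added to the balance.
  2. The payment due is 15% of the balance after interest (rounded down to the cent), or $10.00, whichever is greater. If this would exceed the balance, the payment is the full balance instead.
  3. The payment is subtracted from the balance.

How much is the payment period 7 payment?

$11.30

Payment period 1: opening $186.39; interest $1.86 → $188.25; payment $28.23; balance $160.02
Payment period 2: opening $160.02; interest $1.60 → $161.62; payment $24.24; balance $137.38
Payment period 3: opening $137.38; interest $1.37 → $138.75; payment $20.81; balance $117.94
Payment period 4: opening $117.94; interest $1.17 → $119.11; payment $17.86; balance $101.25
Payment period 5: opening $101.25; interest $1.01 → $102.26; payment $15.33; balance $86.93
Payment period 6: opening $86.93; interest $0.86 → $87.79; payment $13.16; balance $74.63
Payment period 7: opening $74.63; interest $0.74 → $75.37; payment $11.30; balance $64.07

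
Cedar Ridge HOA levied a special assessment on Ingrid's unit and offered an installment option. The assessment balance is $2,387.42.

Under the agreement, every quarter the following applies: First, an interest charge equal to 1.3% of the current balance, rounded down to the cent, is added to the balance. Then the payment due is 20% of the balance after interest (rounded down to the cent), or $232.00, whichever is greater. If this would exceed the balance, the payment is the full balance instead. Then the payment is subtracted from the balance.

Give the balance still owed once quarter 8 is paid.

$138.05

Quarter 1: opening $2,387.42; interest $31.03 → $2,418.45; payment $483.69; balance $1,934.76
Quarter 2: opening $1,934.76; interest $25.15 → $1,959.91; payment $391.98; balance $1,567.93
Quarter 3: opening $1,567.93; interest $20.38 → $1,588.31; payment $317.66; balance $1,270.65
Quarter 4: opening $1,270.65; interest $16.51 → $1,287.16; payment $257.43; balance $1,029.73
Quarter 5: opening $1,029.73; interest $13.38 → $1,043.11; payment $232.00; balance $811.11
Quarter 6: opening $811.11; interest $10.54 → $821.65; payment $232.00; balance $589.65
Quarter 7: opening $589.65; interest $7.66 → $597.31; payment $232.00; balance $365.31
Quarter 8: opening $365.31; interest $4.74 → $370.05; payment $232.00; balance $138.05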